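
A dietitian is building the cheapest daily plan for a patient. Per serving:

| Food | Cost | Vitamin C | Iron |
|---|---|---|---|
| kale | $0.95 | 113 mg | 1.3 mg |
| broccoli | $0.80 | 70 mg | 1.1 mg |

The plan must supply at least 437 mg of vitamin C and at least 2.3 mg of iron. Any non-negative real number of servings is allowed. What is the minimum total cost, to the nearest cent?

Minimising a linear cost over {vitamin C ≥ 437, iron ≥ 2.3, servings ≥ 0} — the optimum is at a vertex, using one or two foods.
kale only: max(437/113, 2.3/1.3) = 3.867 servings → $3.67.
broccoli only: max(437/70, 2.3/1.1) = 6.243 servings → $4.99.
kale + broccoli: the both-tight solution has a negative serving — not a feasible corner.
The minimum over all feasible corners is $3.67.

$3.67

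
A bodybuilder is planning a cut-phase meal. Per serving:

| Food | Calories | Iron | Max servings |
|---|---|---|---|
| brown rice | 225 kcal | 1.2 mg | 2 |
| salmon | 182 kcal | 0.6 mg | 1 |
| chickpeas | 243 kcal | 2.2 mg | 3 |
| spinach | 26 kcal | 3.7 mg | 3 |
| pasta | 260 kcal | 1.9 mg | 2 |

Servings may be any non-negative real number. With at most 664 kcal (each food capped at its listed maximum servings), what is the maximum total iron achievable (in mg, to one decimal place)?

16.4 mg

Iron per kcal: spinach 0.1423, chickpeas 0.009053, pasta 0.007308, brown rice 0.005333, salmon 0.003297.
Take 3 servings of spinach: uses 78 kcal, +11.1 mg iron (running total 11.1 mg).
Take 2.412 servings of chickpeas: uses 586 kcal, +5.3 mg iron (running total 16.4 mg).
Filling greedily by iron-per-kcal is optimal for one linear limit, giving 16.4 mg.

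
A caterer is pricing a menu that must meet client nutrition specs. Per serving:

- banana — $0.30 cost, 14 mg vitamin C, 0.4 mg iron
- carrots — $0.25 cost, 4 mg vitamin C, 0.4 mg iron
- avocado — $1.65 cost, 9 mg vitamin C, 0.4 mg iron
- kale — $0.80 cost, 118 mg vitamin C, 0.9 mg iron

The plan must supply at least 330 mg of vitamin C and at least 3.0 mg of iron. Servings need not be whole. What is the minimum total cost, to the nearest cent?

$2.53

With two linear requirements the optimum uses one or two foods; enumerate the corners.
banana only: max(330/14, 3.0/0.4) = 23.57 servings → $7.07.
carrots only: max(330/4, 3.0/0.4) = 82.5 servings → $20.62.
avocado only: max(330/9, 3.0/0.4) = 36.67 servings → $60.50.
kale only: max(330/118, 3.0/0.9) = 3.333 servings → $2.67.
banana + carrots: intersection lies outside the first quadrant.
banana + avocado with both targets exact would need a negative amount; discard.
banana + kale with both tight: 1.647 servings and 2.601 servings → $2.58.
carrots + avocado: intersection lies outside the first quadrant.
carrots + kale with both tight: 1.307 servings and 2.752 servings → $2.53.
avocado + kale with both tight: 1.458 servings and 2.685 servings → $4.55.
So the least-cost plan costs $2.53.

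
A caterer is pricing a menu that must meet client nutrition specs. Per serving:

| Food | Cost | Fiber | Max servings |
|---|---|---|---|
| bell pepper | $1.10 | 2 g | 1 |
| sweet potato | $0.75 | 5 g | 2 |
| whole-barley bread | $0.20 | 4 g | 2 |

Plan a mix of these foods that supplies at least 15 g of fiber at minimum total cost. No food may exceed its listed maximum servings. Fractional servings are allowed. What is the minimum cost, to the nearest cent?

Cost per g of fiber: whole-barley bread $0.0500, sweet potato $0.1500, bell pepper $0.5500.
Take 2 servings of whole-barley bread: +8.0 g fiber for $0.40 (total $0.40, still need 7.0 g).
Take 1.4 servings of sweet potato: +7.0 g fiber for $1.05 (total $1.45, still need 0.0 g).
Filling from the cheapest source first is optimal under one linear minimum: $1.45.

$1.45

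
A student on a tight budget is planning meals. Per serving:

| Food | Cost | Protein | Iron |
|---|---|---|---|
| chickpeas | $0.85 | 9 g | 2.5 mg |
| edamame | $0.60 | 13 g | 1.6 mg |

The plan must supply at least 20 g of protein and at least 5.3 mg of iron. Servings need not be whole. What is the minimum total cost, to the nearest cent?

Minimising a linear cost over {protein ≥ 20, iron ≥ 5.3, servings ≥ 0} — the optimum is at a vertex, using one or two foods.
chickpeas only: max(20/9, 5.3/2.5) = 2.222 servings → $1.89.
edamame only: max(20/13, 5.3/1.6) = 3.312 servings → $1.99.
chickpeas + edamame with both tight: 2.039 servings and 0.1271 servings → $1.81.
Cheapest feasible corner: $1.81.

$1.81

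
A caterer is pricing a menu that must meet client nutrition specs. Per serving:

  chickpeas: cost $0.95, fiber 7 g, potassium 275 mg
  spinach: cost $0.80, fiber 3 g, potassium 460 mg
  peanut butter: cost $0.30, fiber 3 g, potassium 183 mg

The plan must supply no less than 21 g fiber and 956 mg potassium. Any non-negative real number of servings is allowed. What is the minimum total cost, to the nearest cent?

$2.10

With two linear requirements the optimum uses one or two foods; enumerate the corners.
chickpeas only: max(21/7, 956/275) = 3.476 servings → $3.30.
spinach only: max(21/3, 956/460) = 7 servings → $5.60.
peanut butter only: max(21/3, 956/183) = 7 servings → $2.10.
chickpeas + spinach with both tight: 2.836 servings and 0.3829 servings → $3.00.
chickpeas + peanut butter with both tight: 2.138 servings and 2.011 servings → $2.63.
spinach + peanut butter: intersection lies outside the first quadrant.
The minimum over all feasible corners is $2.10.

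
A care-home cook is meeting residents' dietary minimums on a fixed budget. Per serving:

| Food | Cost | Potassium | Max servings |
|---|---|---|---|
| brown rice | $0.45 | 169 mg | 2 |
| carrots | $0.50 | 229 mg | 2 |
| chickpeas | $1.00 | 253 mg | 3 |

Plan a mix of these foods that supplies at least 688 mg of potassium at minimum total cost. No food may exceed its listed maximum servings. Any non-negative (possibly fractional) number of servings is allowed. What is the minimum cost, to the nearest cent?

$1.61

Cost per mg of potassium: carrots $0.0022, brown rice $0.0027, chickpeas $0.0040.
Take 2 servings of carrots: +458.0 mg potassium for $1.00 (total $1.00, still need 230.0 mg).
Take 1.361 servings of brown rice: +230.0 mg potassium for $0.61 (total $1.61, still need 0.0 mg).
Greedy by cheapest-per-mg is optimal for a single linear constraint, so the minimum cost is $1.61.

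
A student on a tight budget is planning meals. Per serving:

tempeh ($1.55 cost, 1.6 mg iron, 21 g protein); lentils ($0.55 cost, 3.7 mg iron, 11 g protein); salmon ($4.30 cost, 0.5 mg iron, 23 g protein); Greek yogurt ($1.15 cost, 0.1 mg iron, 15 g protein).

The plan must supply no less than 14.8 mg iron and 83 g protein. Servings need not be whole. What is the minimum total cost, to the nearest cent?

The cheapest plan sits at a corner of the feasible region — with two constraints it uses at most two foods.
tempeh only: max(14.8/1.6, 83/21) = 9.25 servings → $14.34.
lentils only: max(14.8/3.7, 83/11) = 7.545 servings → $4.15.
salmon only: max(14.8/0.5, 83/23) = 29.6 servings → $127.28.
Greek yogurt only: max(14.8/0.1, 83/15) = 148 servings → $170.20.
tempeh + lentils with both tight: 2.401 servings and 2.962 servings → $5.35.
tempeh + salmon with both targets exact would need a negative amount; discard.
tempeh + Greek yogurt: intersection lies outside the first quadrant.
lentils + salmon with both tight: 3.755 servings and 1.813 servings → $9.86.
lentils + Greek yogurt with both tight: 3.928 servings and 2.653 servings → $5.21.
salmon + Greek yogurt: the both-tight solution has a negative serving — not a feasible corner.
So the least-cost plan costs $4.15.

$4.15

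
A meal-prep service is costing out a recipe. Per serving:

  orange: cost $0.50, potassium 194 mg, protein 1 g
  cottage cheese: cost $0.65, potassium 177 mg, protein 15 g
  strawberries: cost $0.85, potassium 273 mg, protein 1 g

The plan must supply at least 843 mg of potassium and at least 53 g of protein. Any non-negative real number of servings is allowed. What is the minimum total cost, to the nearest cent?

$2.84

A basic optimal solution has at most two foods positive. Try each food alone and each pair with both targets met exactly.
orange only: max(843/194, 53/1) = 53 servings → $26.50.
cottage cheese only: max(843/177, 53/15) = 4.763 servings → $3.10.
strawberries only: max(843/273, 53/1) = 53 servings → $45.05.
orange + cottage cheese with both tight: 1.194 servings and 3.454 servings → $2.84.
orange + strawberries: the both-tight solution has a negative serving — not a feasible corner.
cottage cheese + strawberries with both tight: 3.478 servings and 0.8331 servings → $2.97.
So the least-cost plan costs $2.84.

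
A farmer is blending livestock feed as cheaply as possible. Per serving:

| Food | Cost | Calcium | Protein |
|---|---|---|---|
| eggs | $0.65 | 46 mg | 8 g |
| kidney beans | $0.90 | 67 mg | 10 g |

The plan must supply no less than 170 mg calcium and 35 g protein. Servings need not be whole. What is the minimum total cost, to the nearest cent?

eggs only: max(170/46, 35/8) = 4.375 servings → $2.84.
kidney beans only: max(170/67, 35/10) = 3.5 servings → $3.15.
eggs + kidney beans: the both-tight solution has a negative serving — not a feasible corner.
Cheapest feasible corner: $2.84.

$2.84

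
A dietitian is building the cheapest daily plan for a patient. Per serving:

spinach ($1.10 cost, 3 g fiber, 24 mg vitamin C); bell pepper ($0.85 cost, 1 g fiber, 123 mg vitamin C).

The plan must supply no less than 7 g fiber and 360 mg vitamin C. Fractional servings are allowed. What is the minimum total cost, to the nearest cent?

A basic optimal solution has at most two foods positive. Try each food alone and each pair with both targets met exactly.
spinach only: max(7/3, 360/24) = 15 servings → $16.50.
bell pepper only: max(7/1, 360/123) = 7 servings → $5.95.
spinach + bell pepper with both tight: 1.452 servings and 2.643 servings → $3.84.
The minimum over all feasible corners is $3.84.

$3.84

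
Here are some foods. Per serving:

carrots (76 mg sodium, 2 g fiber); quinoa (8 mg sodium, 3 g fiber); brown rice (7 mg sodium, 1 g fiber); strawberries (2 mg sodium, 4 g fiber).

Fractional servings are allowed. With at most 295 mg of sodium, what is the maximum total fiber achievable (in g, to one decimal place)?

590.0 g

Fiber per mg sodium: strawberries 2, quinoa 0.375, brown rice 0.1429, carrots 0.02632.
With no serving limits, spend the whole sodium allowance on strawberries: 295 mg / 2 mg × 4 g = 590.0 g.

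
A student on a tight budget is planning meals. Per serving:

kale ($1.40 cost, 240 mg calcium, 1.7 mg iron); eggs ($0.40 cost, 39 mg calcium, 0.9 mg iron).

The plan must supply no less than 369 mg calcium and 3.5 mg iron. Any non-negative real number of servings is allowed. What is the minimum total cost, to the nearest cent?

$2.40

The cheapest plan sits at a corner of the feasible region — with two constraints it uses at most two foods.
kale only: max(369/240, 3.5/1.7) = 2.059 servings → $2.88.
eggs only: max(369/39, 3.5/0.9) = 9.462 servings → $3.78.
kale + eggs with both tight: 1.307 servings and 1.421 servings → $2.40.
So the least-cost plan costs $2.40.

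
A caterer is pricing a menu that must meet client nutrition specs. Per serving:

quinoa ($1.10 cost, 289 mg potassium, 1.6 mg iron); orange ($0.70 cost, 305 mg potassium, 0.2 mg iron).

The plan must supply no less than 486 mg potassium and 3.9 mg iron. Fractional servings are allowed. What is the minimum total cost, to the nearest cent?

For a min-cost LP with two ≥-constraints, a basic feasible solution has at most two positive variables.
quinoa only: max(486/289, 3.9/1.6) = 2.438 servings → $2.68.
orange only: max(486/305, 3.9/0.2) = 19.5 servings → $13.65.
quinoa + orange: the both-tight solution has a negative serving — not a feasible corner.
So the least-cost plan costs $2.68.

$2.68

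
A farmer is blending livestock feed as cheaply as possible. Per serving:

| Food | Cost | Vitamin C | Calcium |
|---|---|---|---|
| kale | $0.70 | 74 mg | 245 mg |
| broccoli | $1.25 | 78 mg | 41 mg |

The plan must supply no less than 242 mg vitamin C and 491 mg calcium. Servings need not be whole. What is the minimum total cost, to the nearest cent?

For a min-cost LP with two ≥-constraints, a basic feasible solution has at most two positive variables.
kale only: max(242/74, 491/245) = 3.27 servings → $2.29.
broccoli only: max(242/78, 491/41) = 11.98 servings → $14.97.
kale + broccoli with both tight: 1.765 servings and 1.428 servings → $3.02.
So the least-cost plan costs $2.29.

$2.29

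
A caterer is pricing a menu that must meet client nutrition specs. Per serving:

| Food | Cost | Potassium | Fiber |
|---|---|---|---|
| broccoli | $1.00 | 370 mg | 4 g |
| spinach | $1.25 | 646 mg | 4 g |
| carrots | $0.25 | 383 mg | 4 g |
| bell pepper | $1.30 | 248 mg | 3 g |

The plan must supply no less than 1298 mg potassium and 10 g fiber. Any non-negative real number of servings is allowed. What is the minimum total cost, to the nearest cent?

$0.85

At the optimum either one food covers both requirements or two foods hit both targets exactly; no other combination can be cheaper.
broccoli only: max(1298/370, 10/4) = 3.508 servings → $3.51.
spinach only: max(1298/646, 10/4) = 2.5 servings → $3.12.
carrots only: max(1298/383, 10/4) = 3.389 servings → $0.85.
bell pepper only: max(1298/248, 10/3) = 5.234 servings → $6.80.
broccoli + spinach with both tight: 1.149 servings and 1.351 servings → $2.84.
broccoli + carrots: intersection lies outside the first quadrant.
broccoli + bell pepper: the both-tight solution has a negative serving — not a feasible corner.
spinach + carrots with both tight: 1.295 servings and 1.205 servings → $1.92.
spinach + bell pepper with both tight: 1.495 servings and 1.34 servings → $3.61.
carrots + bell pepper: intersection lies outside the first quadrant.
Cheapest feasible corner: $0.85.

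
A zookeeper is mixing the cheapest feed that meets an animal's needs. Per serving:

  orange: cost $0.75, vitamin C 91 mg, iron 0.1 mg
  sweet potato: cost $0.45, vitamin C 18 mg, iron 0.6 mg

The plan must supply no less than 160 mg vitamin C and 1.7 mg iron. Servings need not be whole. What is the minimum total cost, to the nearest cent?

$2.11

Minimising a linear cost over {vitamin C ≥ 160, iron ≥ 1.7, servings ≥ 0} — the optimum is at a vertex, using one or two foods.
orange only: max(160/91, 1.7/0.1) = 17 servings → $12.75.
sweet potato only: max(160/18, 1.7/0.6) = 8.889 servings → $4.00.
orange + sweet potato with both tight: 1.239 servings and 2.627 servings → $2.11.
So the least-cost plan costs $2.11.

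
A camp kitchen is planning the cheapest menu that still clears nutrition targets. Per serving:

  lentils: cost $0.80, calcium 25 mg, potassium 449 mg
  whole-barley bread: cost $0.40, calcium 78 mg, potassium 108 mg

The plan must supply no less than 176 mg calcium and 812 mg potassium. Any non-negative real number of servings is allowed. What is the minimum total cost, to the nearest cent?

For a min-cost LP with two ≥-constraints, a basic feasible solution has at most two positive variables.
lentils only: max(176/25, 812/449) = 7.04 servings → $5.63.
whole-barley bread only: max(176/78, 812/108) = 7.519 servings → $3.01.
lentils + whole-barley bread with both tight: 1.371 servings and 1.817 servings → $1.82.
So the least-cost plan costs $1.82.

$1.82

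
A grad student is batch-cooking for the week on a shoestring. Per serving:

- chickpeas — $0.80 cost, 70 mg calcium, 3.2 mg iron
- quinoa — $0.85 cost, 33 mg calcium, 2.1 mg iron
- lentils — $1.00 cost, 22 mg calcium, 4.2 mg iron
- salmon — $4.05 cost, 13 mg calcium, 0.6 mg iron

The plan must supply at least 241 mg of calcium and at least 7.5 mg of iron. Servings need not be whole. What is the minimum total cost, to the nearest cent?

$2.75

chickpeas only: max(241/70, 7.5/3.2) = 3.443 servings → $2.75.
quinoa only: max(241/33, 7.5/2.1) = 7.303 servings → $6.21.
lentils only: max(241/22, 7.5/4.2) = 10.95 servings → $10.95.
salmon only: max(241/13, 7.5/0.6) = 18.54 servings → $75.08.
chickpeas + quinoa with both targets exact would need a negative amount; discard.
chickpeas + lentils with both targets exact would need a negative amount; discard.
chickpeas + salmon: intersection lies outside the first quadrant.
quinoa + lentils: intersection lies outside the first quadrant.
quinoa + salmon with both targets exact would need a negative amount; discard.
lentils + salmon: the both-tight solution has a negative serving — not a feasible corner.
Cheapest feasible corner: $2.75.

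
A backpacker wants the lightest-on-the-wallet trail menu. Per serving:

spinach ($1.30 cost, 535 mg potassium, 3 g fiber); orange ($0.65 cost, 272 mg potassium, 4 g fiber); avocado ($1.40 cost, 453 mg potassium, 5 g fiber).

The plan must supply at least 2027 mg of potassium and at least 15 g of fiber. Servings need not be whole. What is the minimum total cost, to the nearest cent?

Two binding constraints pin down two serving amounts, so the optimal mix uses at most two foods. The candidates are each food alone (scaled to the tighter of potassium/fiber) and each pair with both constraints tight.
spinach only: max(2027/535, 15/3) = 5 servings → $6.50.
orange only: max(2027/272, 15/4) = 7.452 servings → $4.84.
avocado only: max(2027/453, 15/5) = 4.475 servings → $6.26.
spinach + orange with both tight: 3.042 servings and 1.468 servings → $4.91.
spinach + avocado with both tight: 2.538 servings and 1.477 servings → $5.37.
orange + avocado: intersection lies outside the first quadrant.
So the least-cost plan costs $4.84.

$4.84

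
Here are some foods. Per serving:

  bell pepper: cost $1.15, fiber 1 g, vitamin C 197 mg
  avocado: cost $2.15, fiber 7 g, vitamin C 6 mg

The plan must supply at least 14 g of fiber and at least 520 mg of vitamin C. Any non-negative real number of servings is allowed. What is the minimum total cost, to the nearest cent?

$6.48

bell pepper only: max(14/1, 520/197) = 14 servings → $16.10.
avocado only: max(14/7, 520/6) = 86.67 servings → $186.33.
bell pepper + avocado with both tight: 2.59 servings and 1.63 servings → $6.48.
Cheapest feasible corner: $6.48.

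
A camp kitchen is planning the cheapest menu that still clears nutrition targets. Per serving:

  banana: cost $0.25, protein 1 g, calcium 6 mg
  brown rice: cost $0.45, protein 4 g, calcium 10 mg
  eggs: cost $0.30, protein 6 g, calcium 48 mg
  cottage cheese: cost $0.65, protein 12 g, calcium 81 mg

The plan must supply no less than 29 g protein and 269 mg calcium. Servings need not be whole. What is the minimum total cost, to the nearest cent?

$1.68

Compare the cost at each extreme point of the feasible region.
banana only: max(29/1, 269/6) = 44.83 servings → $11.21.
brown rice only: max(29/4, 269/10) = 26.9 servings → $12.11.
eggs only: max(29/6, 269/48) = 5.604 servings → $1.68.
cottage cheese only: max(29/12, 269/81) = 3.321 servings → $2.16.
banana + brown rice with both targets exact would need a negative amount; discard.
banana + eggs: the both-tight solution has a negative serving — not a feasible corner.
banana + cottage cheese: the both-tight solution has a negative serving — not a feasible corner.
brown rice + eggs with both targets exact would need a negative amount; discard.
brown rice + cottage cheese with both targets exact would need a negative amount; discard.
eggs + cottage cheese: intersection lies outside the first quadrant.
The minimum over all feasible corners is $1.68.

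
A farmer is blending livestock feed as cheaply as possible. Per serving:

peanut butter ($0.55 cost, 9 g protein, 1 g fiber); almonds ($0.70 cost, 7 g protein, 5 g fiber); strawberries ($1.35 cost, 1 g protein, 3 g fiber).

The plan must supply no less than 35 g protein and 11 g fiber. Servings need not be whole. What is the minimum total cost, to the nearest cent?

$2.60

The cheapest plan sits at a corner of the feasible region — with two constraints it uses at most two foods.
peanut butter only: max(35/9, 11/1) = 11 servings → $6.05.
almonds only: max(35/7, 11/5) = 5 servings → $3.50.
strawberries only: max(35/1, 11/3) = 35 servings → $47.25.
peanut butter + almonds with both tight: 2.579 servings and 1.684 servings → $2.60.
peanut butter + strawberries with both tight: 3.615 servings and 2.462 servings → $5.31.
almonds + strawberries: the both-tight solution has a negative serving — not a feasible corner.
So the least-cost plan costs $2.60.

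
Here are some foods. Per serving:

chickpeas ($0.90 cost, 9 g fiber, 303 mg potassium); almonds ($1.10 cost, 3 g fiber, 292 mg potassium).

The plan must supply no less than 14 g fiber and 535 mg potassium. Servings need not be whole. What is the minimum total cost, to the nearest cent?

$1.59

This is a tiny linear program; its minimum lies at a vertex of the feasible set. List the vertices and price them.
chickpeas only: max(14/9, 535/303) = 1.766 servings → $1.59.
almonds only: max(14/3, 535/292) = 4.667 servings → $5.13.
chickpeas + almonds with both tight: 1.444 servings and 0.3333 servings → $1.67.
Cheapest feasible corner: $1.59.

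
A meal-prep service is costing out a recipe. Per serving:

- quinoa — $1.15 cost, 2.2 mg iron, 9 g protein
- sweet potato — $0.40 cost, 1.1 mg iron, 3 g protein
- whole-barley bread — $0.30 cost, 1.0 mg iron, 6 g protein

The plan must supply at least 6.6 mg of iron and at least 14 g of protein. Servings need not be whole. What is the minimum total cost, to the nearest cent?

$1.98

Minimising a linear cost over {iron ≥ 6.6, protein ≥ 14, servings ≥ 0} — the optimum is at a vertex, using one or two foods.
quinoa only: max(6.6/2.2, 14/9) = 3 servings → $3.45.
sweet potato only: max(6.6/1.1, 14/3) = 6 servings → $2.40.
whole-barley bread only: max(6.6/1.0, 14/6) = 6.6 servings → $1.98.
quinoa + sweet potato: the both-tight solution has a negative serving — not a feasible corner.
quinoa + whole-barley bread: the both-tight solution has a negative serving — not a feasible corner.
sweet potato + whole-barley bread with both targets exact would need a negative amount; discard.
Cheapest feasible corner: $1.98.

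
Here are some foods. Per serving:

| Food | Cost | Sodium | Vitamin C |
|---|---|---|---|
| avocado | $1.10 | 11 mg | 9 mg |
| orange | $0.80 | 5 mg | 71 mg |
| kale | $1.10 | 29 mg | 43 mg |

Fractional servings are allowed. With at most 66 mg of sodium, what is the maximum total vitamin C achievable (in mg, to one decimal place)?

Vitamin C per mg sodium: orange 14.2, kale 1.483, avocado 0.8182.
With no serving limits, spend the whole sodium allowance on orange: 66 mg / 5 mg × 71 mg = 937.2 mg.

937.2 mg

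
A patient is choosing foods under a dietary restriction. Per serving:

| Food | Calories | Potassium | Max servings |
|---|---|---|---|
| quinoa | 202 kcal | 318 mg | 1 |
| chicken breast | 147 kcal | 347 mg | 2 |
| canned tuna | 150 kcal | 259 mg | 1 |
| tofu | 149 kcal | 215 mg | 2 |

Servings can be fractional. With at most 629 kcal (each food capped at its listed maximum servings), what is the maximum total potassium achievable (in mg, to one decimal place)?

1244.2 mg

Potassium per kcal: chicken breast 2.361, canned tuna 1.727, quinoa 1.574, tofu 1.443.
Take 2 servings of chicken breast: uses 294 kcal, +694.0 mg potassium (running total 694.0 mg).
Take 1 serving of canned tuna: uses 150 kcal, +259.0 mg potassium (running total 953.0 mg).
Take 0.9158 servings of quinoa: uses 185 kcal, +291.2 mg potassium (running total 1244.2 mg).
Filling greedily by potassium-per-kcal is optimal for one linear limit, giving 1244.2 mg.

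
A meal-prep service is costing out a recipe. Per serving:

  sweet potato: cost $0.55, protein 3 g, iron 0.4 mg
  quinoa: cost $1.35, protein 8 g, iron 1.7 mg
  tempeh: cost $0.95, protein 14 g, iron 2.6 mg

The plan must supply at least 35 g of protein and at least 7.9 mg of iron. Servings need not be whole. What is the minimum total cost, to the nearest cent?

At the optimum either one food covers both requirements or two foods hit both targets exactly; no other combination can be cheaper.
sweet potato only: max(35/3, 7.9/0.4) = 19.75 servings → $10.86.
quinoa only: max(35/8, 7.9/1.7) = 4.647 servings → $6.27.
tempeh only: max(35/14, 7.9/2.6) = 3.038 servings → $2.89.
sweet potato + quinoa with both targets exact would need a negative amount; discard.
sweet potato + tempeh: intersection lies outside the first quadrant.
quinoa + tempeh: intersection lies outside the first quadrant.
Cheapest feasible corner: $2.89.

$2.89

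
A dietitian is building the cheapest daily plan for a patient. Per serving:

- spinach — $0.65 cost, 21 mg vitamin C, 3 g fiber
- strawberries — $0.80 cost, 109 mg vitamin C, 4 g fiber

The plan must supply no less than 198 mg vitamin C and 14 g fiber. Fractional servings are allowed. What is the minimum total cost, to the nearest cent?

$2.80

For a min-cost LP with two ≥-constraints, a basic feasible solution has at most two positive variables.
spinach only: max(198/21, 14/3) = 9.429 servings → $6.13.
strawberries only: max(198/109, 14/4) = 3.5 servings → $2.80.
spinach + strawberries with both tight: 3.021 servings and 1.235 servings → $2.95.
Cheapest feasible corner: $2.80.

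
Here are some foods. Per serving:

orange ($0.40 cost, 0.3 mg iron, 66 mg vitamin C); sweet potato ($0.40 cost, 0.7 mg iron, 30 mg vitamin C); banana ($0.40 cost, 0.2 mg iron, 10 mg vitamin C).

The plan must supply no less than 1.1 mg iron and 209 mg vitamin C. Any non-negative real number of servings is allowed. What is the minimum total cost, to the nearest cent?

$1.32

A basic optimal solution has at most two foods positive. Try each food alone and each pair with both targets met exactly.
orange only: max(1.1/0.3, 209/66) = 3.667 servings → $1.47.
sweet potato only: max(1.1/0.7, 209/30) = 6.967 servings → $2.79.
banana only: max(1.1/0.2, 209/10) = 20.9 servings → $8.36.
orange + sweet potato with both tight: 3.046 servings and 0.2661 servings → $1.32.
orange + banana with both tight: 3.02 servings and 0.9706 servings → $1.60.
sweet potato + banana with both targets exact would need a negative amount; discard.
Cheapest feasible corner: $1.32.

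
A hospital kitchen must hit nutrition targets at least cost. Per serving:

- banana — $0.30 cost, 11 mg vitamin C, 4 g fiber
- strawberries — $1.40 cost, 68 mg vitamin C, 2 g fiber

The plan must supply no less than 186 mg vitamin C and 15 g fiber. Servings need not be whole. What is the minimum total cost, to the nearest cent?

$4.02

An LP optimum is at a vertex; with two nutrient constraints at most two foods are used. Check each candidate.
banana only: max(186/11, 15/4) = 16.91 servings → $5.07.
strawberries only: max(186/68, 15/2) = 7.5 servings → $10.50.
banana + strawberries with both tight: 2.592 servings and 2.316 servings → $4.02.
The minimum over all feasible corners is $4.02.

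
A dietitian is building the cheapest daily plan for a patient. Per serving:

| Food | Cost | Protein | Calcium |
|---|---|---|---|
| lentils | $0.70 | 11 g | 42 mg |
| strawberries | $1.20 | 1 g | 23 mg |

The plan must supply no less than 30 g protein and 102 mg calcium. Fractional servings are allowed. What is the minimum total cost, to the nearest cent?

$1.91

An LP optimum is at a vertex; with two nutrient constraints at most two foods are used. Check each candidate.
lentils only: max(30/11, 102/42) = 2.727 servings → $1.91.
strawberries only: max(30/1, 102/23) = 30 servings → $36.00.
lentils + strawberries: the both-tight solution has a negative serving — not a feasible corner.
The minimum over all feasible corners is $1.91.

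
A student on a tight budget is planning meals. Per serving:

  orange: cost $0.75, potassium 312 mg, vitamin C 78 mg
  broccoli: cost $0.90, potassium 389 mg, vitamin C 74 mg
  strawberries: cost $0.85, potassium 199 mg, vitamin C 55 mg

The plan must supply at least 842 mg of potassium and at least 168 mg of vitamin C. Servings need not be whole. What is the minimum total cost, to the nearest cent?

Check every corner: each single food scaled to meet both minima, and each pair solved so both constraints bind.
orange only: max(842/312, 168/78) = 2.699 servings → $2.02.
broccoli only: max(842/389, 168/74) = 2.27 servings → $2.04.
strawberries only: max(842/199, 168/55) = 4.231 servings → $3.60.
orange + broccoli with both tight: 0.4196 servings and 1.828 servings → $1.96.
orange + strawberries with both targets exact would need a negative amount; discard.
broccoli + strawberries with both tight: 1.931 servings and 0.4564 servings → $2.13.
Cheapest feasible corner: $1.96.

$1.96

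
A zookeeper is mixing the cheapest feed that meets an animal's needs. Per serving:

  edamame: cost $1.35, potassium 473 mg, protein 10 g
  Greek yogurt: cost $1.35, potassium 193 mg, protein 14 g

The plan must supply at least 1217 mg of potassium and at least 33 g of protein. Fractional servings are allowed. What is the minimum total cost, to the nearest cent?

The cheapest plan sits at a corner of the feasible region — with two constraints it uses at most two foods.
edamame only: max(1217/473, 33/10) = 3.3 servings → $4.46.
Greek yogurt only: max(1217/193, 33/14) = 6.306 servings → $8.51.
edamame + Greek yogurt with both tight: 2.274 servings and 0.7329 servings → $4.06.
Cheapest feasible corner: $4.06.

$4.06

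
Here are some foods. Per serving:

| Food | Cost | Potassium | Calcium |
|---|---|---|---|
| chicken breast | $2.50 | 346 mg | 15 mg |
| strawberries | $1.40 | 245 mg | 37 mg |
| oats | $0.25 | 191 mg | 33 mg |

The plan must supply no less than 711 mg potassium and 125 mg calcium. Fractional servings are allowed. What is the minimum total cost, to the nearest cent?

This is a tiny linear program; its minimum lies at a vertex of the feasible set. List the vertices and price them.
chicken breast only: max(711/346, 125/15) = 8.333 servings → $20.83.
strawberries only: max(711/245, 125/37) = 3.378 servings → $4.73.
oats only: max(711/191, 125/33) = 3.788 servings → $0.95.
chicken breast + strawberries: intersection lies outside the first quadrant.
chicken breast + oats: intersection lies outside the first quadrant.
strawberries + oats with both targets exact would need a negative amount; discard.
The minimum over all feasible corners is $0.95.

$0.95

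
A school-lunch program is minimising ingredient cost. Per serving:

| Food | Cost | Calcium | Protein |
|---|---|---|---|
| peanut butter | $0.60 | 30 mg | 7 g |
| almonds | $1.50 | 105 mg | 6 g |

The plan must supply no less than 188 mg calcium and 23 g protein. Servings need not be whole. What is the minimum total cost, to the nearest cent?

$3.08

Minimising a linear cost over {calcium ≥ 188, protein ≥ 23, servings ≥ 0} — the optimum is at a vertex, using one or two foods.
peanut butter only: max(188/30, 23/7) = 6.267 servings → $3.76.
almonds only: max(188/105, 23/6) = 3.833 servings → $5.75.
peanut butter + almonds with both tight: 2.319 servings and 1.128 servings → $3.08.
The minimum over all feasible corners is $3.08.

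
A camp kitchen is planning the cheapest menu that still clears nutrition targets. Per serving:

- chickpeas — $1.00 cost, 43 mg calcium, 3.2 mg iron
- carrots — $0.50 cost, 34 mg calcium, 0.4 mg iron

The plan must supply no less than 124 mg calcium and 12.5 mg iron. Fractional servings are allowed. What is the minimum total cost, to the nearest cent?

chickpeas only: max(124/43, 12.5/3.2) = 3.906 servings → $3.91.
carrots only: max(124/34, 12.5/0.4) = 31.25 servings → $15.62.
chickpeas + carrots with both targets exact would need a negative amount; discard.
Cheapest feasible corner: $3.91.

$3.91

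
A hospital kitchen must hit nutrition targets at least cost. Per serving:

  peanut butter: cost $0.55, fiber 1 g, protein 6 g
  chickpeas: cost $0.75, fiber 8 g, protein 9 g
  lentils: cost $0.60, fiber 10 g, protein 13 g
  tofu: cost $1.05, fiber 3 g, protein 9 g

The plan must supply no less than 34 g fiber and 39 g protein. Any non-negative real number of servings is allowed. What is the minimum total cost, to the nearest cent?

Minimising a linear cost over {fiber ≥ 34, protein ≥ 39, servings ≥ 0} — the optimum is at a vertex, using one or two foods.
peanut butter only: max(34/1, 39/6) = 34 servings → $18.70.
chickpeas only: max(34/8, 39/9) = 4.333 servings → $3.25.
lentils only: max(34/10, 39/13) = 3.4 servings → $2.04.
tofu only: max(34/3, 39/9) = 11.33 servings → $11.90.
peanut butter + chickpeas with both tight: 0.1538 servings and 4.231 servings → $3.26.
peanut butter + lentils: intersection lies outside the first quadrant.
peanut butter + tofu: the both-tight solution has a negative serving — not a feasible corner.
chickpeas + lentils with both tight: 3.714 servings and 0.4286 servings → $3.04.
chickpeas + tofu with both tight: 4.2 servings and 0.1333 servings → $3.29.
lentils + tofu: intersection lies outside the first quadrant.
The minimum over all feasible corners is $2.04.

$2.04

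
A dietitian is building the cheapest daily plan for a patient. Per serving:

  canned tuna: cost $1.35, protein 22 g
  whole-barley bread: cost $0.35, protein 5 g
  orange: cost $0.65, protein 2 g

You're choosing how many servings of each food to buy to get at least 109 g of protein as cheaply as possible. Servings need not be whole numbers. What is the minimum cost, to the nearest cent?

Cost per g of protein: canned tuna $0.0614, whole-barley bread $0.0700, orange $0.3250.
With no serving limits, use only canned tuna: 109 g / 22 g = 4.955 servings × $1.35 = $6.69.

$6.69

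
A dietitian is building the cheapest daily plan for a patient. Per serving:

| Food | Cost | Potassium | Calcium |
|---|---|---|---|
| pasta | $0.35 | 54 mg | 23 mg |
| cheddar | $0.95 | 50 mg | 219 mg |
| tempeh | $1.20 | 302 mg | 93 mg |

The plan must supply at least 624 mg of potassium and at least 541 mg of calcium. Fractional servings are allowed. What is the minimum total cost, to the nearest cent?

Check every corner: each single food scaled to meet both minima, and each pair solved so both constraints bind.
pasta only: max(624/54, 541/23) = 23.52 servings → $8.23.
cheddar only: max(624/50, 541/219) = 12.48 servings → $11.86.
tempeh only: max(624/302, 541/93) = 5.817 servings → $6.98.
pasta + cheddar with both tight: 10.27 servings and 1.392 servings → $4.92.
pasta + tempeh with both targets exact would need a negative amount; discard.
cheddar + tempeh with both tight: 1.713 servings and 1.783 servings → $3.77.
Cheapest feasible corner: $3.77.

$3.77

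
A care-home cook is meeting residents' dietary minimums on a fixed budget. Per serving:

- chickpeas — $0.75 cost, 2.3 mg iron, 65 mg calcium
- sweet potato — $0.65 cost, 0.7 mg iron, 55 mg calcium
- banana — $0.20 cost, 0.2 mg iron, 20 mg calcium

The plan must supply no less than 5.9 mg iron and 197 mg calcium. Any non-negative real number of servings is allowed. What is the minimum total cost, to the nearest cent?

$2.21

A basic optimal solution has at most two foods positive. Try each food alone and each pair with both targets met exactly.
chickpeas only: max(5.9/2.3, 197/65) = 3.031 servings → $2.27.
sweet potato only: max(5.9/0.7, 197/55) = 8.429 servings → $5.48.
banana only: max(5.9/0.2, 197/20) = 29.5 servings → $5.90.
chickpeas + sweet potato with both tight: 2.304 servings and 0.8593 servings → $2.29.
chickpeas + banana with both tight: 2.382 servings and 2.109 servings → $2.21.
sweet potato + banana: the both-tight solution has a negative serving — not a feasible corner.
So the least-cost plan costs $2.21.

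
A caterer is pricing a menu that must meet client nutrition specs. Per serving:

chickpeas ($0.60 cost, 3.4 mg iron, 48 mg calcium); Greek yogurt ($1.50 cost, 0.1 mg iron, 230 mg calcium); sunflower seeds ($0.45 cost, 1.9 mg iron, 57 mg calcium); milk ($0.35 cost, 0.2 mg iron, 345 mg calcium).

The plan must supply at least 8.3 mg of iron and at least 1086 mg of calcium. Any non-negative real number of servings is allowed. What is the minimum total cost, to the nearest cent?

The cheapest plan sits at a corner of the feasible region — with two constraints it uses at most two foods.
chickpeas only: max(8.3/3.4, 1086/48) = 22.62 servings → $13.57.
Greek yogurt only: max(8.3/0.1, 1086/230) = 83 servings → $124.50.
sunflower seeds only: max(8.3/1.9, 1086/57) = 19.05 servings → $8.57.
milk only: max(8.3/0.2, 1086/345) = 41.5 servings → $14.53.
chickpeas + Greek yogurt with both tight: 2.317 servings and 4.238 servings → $7.75.
chickpeas + sunflower seeds: intersection lies outside the first quadrant.
chickpeas + milk with both tight: 2.275 servings and 2.831 servings → $2.36.
Greek yogurt + sunflower seeds with both tight: 3.687 servings and 4.174 servings → $7.41.
Greek yogurt + milk: intersection lies outside the first quadrant.
sunflower seeds + milk with both tight: 4.109 servings and 2.469 servings → $2.71.
Cheapest feasible corner: $2.36.

$2.36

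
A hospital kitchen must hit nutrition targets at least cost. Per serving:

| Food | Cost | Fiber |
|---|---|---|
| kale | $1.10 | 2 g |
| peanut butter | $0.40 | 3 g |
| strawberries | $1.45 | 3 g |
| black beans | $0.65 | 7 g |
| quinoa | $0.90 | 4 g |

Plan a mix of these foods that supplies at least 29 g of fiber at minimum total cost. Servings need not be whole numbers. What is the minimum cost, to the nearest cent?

Cost per g of fiber: black beans $0.0929, peanut butter $0.1333, quinoa $0.2250, strawberries $0.4833, kale $0.5500.
With no serving limits, use only black beans: 29 g / 7 g = 4.143 servings × $0.65 = $2.69.

$2.69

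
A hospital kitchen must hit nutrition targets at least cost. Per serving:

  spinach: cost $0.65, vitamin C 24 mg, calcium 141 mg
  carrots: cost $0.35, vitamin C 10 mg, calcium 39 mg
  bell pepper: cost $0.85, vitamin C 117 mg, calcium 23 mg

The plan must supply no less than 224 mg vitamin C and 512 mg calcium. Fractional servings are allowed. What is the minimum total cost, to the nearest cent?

$3.26

Two binding constraints pin down two serving amounts, so the optimal mix uses at most two foods. The candidates are each food alone (scaled to the tighter of vitamin C/calcium) and each pair with both constraints tight.
spinach only: max(224/24, 512/141) = 9.333 servings → $6.07.
carrots only: max(224/10, 512/39) = 22.4 servings → $7.84.
bell pepper only: max(224/117, 512/23) = 22.26 servings → $18.92.
spinach + carrots with both targets exact would need a negative amount; discard.
spinach + bell pepper with both tight: 3.434 servings and 1.21 servings → $3.26.
carrots + bell pepper with both tight: 12.64 servings and 0.8345 servings → $5.13.
The minimum over all feasible corners is $3.26.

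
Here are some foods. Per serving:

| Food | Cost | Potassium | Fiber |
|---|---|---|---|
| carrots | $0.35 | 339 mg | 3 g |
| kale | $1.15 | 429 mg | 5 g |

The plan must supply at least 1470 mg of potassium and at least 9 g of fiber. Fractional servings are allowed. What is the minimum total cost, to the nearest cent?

Minimising a linear cost over {potassium ≥ 1470, fiber ≥ 9, servings ≥ 0} — the optimum is at a vertex, using one or two foods.
carrots only: max(1470/339, 9/3) = 4.336 servings → $1.52.
kale only: max(1470/429, 9/5) = 3.427 servings → $3.94.
carrots + kale: intersection lies outside the first quadrant.
So the least-cost plan costs $1.52.

$1.52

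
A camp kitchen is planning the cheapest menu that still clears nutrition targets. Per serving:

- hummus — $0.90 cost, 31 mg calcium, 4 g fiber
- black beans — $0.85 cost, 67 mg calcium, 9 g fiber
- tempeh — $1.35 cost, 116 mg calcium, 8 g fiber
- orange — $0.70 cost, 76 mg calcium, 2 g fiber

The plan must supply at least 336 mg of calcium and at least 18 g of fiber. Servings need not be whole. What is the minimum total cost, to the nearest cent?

An LP optimum is at a vertex; with two nutrient constraints at most two foods are used. Check each candidate.
hummus only: max(336/31, 18/4) = 10.84 servings → $9.75.
black beans only: max(336/67, 18/9) = 5.015 servings → $4.26.
tempeh only: max(336/116, 18/8) = 2.897 servings → $3.91.
orange only: max(336/76, 18/2) = 9 servings → $6.30.
hummus + black beans: intersection lies outside the first quadrant.
hummus + tempeh with both targets exact would need a negative amount; discard.
hummus + orange with both tight: 2.876 servings and 3.248 servings → $4.86.
black beans + tempeh with both targets exact would need a negative amount; discard.
black beans + orange with both tight: 1.265 servings and 3.305 servings → $3.39.
tempeh + orange with both tight: 1.851 servings and 1.596 servings → $3.62.
The minimum over all feasible corners is $3.39.

$3.39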